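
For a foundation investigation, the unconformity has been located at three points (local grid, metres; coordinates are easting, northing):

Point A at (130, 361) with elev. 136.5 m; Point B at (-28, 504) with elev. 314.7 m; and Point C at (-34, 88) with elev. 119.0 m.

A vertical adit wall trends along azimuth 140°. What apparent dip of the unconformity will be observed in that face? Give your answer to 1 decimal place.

39.1°

Let the plane be z = a·easting + b·northing + c.
Point B−Point A: −158a + 143b = 178.2;  Point C−Point A: −164a − 273b = −17.5.
Solving gives a = −0.69303, b = 0.48043.
Unit vector along 140° is (sin 140°, cos 140°) = (0.6428, -0.7660).
Slope in that direction = a·(0.6428) + b·(-0.7660) = −0.81350.
Apparent dip = arctan|0.81350| = 39.1° (true dip is 40.1°, so apparent ≤ true as expected).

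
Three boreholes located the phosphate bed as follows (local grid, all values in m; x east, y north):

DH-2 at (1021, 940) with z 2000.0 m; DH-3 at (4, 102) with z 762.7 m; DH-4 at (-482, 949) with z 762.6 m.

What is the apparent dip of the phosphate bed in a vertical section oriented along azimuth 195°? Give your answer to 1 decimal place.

Let the plane be z = a·x + b·y + c.
DH-3−DH-2: −1017a − 838b = −1237.3;  DH-4−DH-2: −1503a + 9b = −1237.4.
Solving gives a = 0.82612, b = 0.47390.
Unit vector along 195° is (sin 195°, cos 195°) = (-0.2588, -0.9659).
Slope in that direction = a·(-0.2588) + b·(-0.9659) = −0.67157.
Apparent dip = arctan|0.67157| = 33.9° (true dip is 43.6°, so apparent ≤ true as expected).

33.9°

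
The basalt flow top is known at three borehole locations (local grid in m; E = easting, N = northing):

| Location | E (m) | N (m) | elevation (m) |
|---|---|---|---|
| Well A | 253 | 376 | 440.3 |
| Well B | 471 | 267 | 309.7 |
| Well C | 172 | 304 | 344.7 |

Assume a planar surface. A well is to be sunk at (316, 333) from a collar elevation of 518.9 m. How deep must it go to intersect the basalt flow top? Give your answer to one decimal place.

131.1 m

Two edge vectors: Well A→Well B = (218, -109, -130.6), Well A→Well C = (-81, -72, -95.6).
Normal n = (Well A→Well B) × (Well A→Well C) = (1017.2, 31419.4, -24525).
So ∂z/∂E = −n_x/n_z = 0.04148 and ∂z/∂N = −n_y/n_z = 1.28112.
Intercept c from Well A: 440.3 − 10.49 − 481.70 = −51.89.
At (316, 333): z_contact = 13.11 + 426.61 − 51.89 = 387.82 m.
Depth below ground = 518.9 − 387.82 = 131.1 m.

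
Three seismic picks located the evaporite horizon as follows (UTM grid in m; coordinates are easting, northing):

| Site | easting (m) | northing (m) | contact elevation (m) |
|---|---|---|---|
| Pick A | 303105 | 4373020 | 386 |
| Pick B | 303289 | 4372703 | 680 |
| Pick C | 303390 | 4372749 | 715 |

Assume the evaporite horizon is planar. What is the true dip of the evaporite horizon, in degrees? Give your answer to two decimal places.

Let the plane be z = a·easting + b·northing + c.
Pick B−Pick A: 184a − 317b = 294;  Pick C−Pick A: 285a − 271b = 329.
Solving gives a = 0.60816, b = −0.57444.
Gradient magnitude |∇z| = √(a² + b²) = √(0.36986 + 0.32998) = 0.83657.
True dip = arctan(0.83657) = 39.91°, dipping toward NW (azimuth ≈ 313°).

39.91°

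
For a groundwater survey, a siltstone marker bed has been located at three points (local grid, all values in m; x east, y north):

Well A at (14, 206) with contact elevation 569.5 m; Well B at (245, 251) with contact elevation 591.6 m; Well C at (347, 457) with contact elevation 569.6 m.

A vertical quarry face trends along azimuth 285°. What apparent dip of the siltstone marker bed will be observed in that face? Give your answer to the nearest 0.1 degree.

9.6°

Let the plane be z = a·x + b·y + c.
Well B−Well A: 231a + 45b = 22.1;  Well C−Well A: 333a + 251b = 0.1.
Solving gives a = 0.12891, b = −0.17063.
Unit vector along 285° is (sin 285°, cos 285°) = (-0.9659, 0.2588).
Slope in that direction = a·(-0.9659) + b·(0.2588) = −0.16868.
Apparent dip = arctan|0.16868| = 9.6° (true dip is 12.1°, so apparent ≤ true as expected).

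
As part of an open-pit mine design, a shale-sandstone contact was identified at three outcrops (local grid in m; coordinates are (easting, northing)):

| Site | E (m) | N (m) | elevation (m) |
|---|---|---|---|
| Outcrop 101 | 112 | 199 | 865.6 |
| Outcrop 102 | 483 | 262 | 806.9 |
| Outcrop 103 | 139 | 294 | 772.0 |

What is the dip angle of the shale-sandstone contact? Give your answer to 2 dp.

Let the plane be z = a·E + b·N + c.
Outcrop 102−Outcrop 101: 371a + 63b = −58.7;  Outcrop 103−Outcrop 101: 27a + 95b = −93.6.
Solving gives a = 0.00955, b = −0.98798.
Gradient magnitude |∇z| = √(a² + b²) = √(0.00009 + 0.97610) = 0.98802.
True dip = arctan(0.98802) = 44.65°, dipping toward N (azimuth ≈ 359°).

44.65°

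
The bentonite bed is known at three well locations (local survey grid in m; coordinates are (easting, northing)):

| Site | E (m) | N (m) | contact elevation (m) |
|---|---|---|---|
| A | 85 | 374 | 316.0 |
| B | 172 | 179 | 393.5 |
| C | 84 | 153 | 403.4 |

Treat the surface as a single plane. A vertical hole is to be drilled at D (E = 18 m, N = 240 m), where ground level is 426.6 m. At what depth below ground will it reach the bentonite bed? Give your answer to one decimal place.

Let the plane be z = a·E + b·N + c.
B−A: 87a − 195b = 77.5;  C−A: −1a − 221b = 87.4.
Solving gives a = 0.00435, b = −0.39549.
Then c = 316 − a·85 − b·374 = 463.55.
At (18, 240): z_contact = 0.08 − 94.92 + 463.55 = 368.70 m.
Depth below ground = 426.6 − 368.70 = 57.9 m.

57.9 m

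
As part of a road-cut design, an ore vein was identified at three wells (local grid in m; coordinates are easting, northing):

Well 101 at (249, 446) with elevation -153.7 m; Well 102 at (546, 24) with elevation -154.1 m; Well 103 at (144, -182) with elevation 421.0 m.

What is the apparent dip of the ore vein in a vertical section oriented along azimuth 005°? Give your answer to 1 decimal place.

Two edge vectors: Well 101→Well 102 = (297, -422, -0.4), Well 101→Well 103 = (-105, -628, 574.7).
Normal n = (Well 101→Well 102) × (Well 101→Well 103) = (-242774.6, -170643.9, -230826).
So ∂z/∂easting = −n_x/n_z = −1.05176 and ∂z/∂northing = −n_y/n_z = −0.73928.
Unit vector along 005° is (sin 5°, cos 5°) = (0.0872, 0.9962).
Slope in that direction = a·(0.0872) + b·(0.9962) = −0.82813.
Apparent dip = arctan|0.82813| = 39.6° (true dip is 52.1°, so apparent ≤ true as expected).

39.6°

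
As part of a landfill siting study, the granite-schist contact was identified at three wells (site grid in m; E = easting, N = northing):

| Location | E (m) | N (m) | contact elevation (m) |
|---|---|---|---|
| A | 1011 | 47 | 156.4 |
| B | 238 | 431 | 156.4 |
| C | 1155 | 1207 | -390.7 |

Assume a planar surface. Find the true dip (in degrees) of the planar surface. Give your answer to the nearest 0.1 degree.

26.4°

Let the plane be z = a·E + b·N + c.
B−A: −773a + 384b = 0;  C−A: 144a + 1160b = −547.1.
Solving gives a = −0.22068, b = −0.44424.
Gradient magnitude |∇z| = √(a² + b²) = √(0.04870 + 0.19735) = 0.49604.
True dip = arctan(0.49604) = 26.4°, dipping toward NNE (azimuth ≈ 026°).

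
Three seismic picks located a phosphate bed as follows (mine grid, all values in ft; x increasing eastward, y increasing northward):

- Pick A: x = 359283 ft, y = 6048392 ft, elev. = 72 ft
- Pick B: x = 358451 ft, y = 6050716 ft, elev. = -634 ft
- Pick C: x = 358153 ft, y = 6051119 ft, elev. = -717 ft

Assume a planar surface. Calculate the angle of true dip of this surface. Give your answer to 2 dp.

25.24°

Two edge vectors: Pick A→Pick B = (-832, 2324, -706), Pick A→Pick C = (-1130, 2727, -789).
Normal n = (Pick A→Pick B) × (Pick A→Pick C) = (91626, 141332, 357256).
So ∂z/∂x = −n_x/n_z = −0.25647 and ∂z/∂y = −n_y/n_z = −0.39560.
Gradient magnitude |∇z| = √(a² + b²) = √(0.06578 + 0.15650) = 0.47147.
True dip = arctan(0.47147) = 25.24°, dipping toward NNE (azimuth ≈ 033°).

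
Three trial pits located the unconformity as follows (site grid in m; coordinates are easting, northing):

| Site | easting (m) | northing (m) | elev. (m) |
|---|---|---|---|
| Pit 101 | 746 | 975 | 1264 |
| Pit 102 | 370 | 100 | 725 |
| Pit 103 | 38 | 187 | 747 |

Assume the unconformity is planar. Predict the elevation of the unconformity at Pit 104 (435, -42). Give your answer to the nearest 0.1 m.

Two edge vectors: Pit 101→Pit 102 = (-376, -875, -539), Pit 101→Pit 103 = (-708, -788, -517).
Normal n = (Pit 101→Pit 102) × (Pit 101→Pit 103) = (27643, 187220, -323212).
So ∂z/∂easting = −n_x/n_z = 0.08553 and ∂z/∂northing = −n_y/n_z = 0.57925.
Intercept c from Pit 101: 1264 − 63.80 − 564.77 = 635.43.
At (435, -42): z = 37.2 − 24.3 + 635.43 = 648.3 m.

648.3 m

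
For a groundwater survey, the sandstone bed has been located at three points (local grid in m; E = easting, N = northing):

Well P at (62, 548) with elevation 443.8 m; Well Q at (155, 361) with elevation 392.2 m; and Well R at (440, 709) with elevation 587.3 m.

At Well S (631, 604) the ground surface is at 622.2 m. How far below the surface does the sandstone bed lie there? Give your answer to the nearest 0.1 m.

Let the plane be z = a·E + b·N + c.
Well Q−Well P: 93a − 187b = −51.6;  Well R−Well P: 378a + 161b = 143.5.
Solving gives a = 0.21629, b = 0.38350.
Then c = 443.8 − a·62 − b·548 = 220.23.
At (631, 604): z_contact = 136.48 + 231.63 + 220.23 = 588.34 m.
Depth below ground = 622.2 − 588.34 = 33.9 m.

33.9 m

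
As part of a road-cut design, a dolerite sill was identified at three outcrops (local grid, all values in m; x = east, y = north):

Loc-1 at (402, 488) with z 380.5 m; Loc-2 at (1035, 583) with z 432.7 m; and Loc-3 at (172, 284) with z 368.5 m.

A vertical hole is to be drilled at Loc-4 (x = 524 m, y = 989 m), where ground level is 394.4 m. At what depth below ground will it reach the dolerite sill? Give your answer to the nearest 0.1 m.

Two edge vectors: Loc-1→Loc-2 = (633, 95, 52.2), Loc-1→Loc-3 = (-230, -204, -12).
Normal n = (Loc-1→Loc-2) × (Loc-1→Loc-3) = (9508.8, -4410, -107282).
So ∂z/∂x = −n_x/n_z = 0.088634 and ∂z/∂y = −n_y/n_z = −0.041107.
Intercept c from Loc-1: 380.5 − 35.63 + 20.06 = 364.93.
At (524, 989): z_contact = 46.44 − 40.65 + 364.93 = 370.72 m.
Depth below ground = 394.4 − 370.72 = 23.7 m.

23.7 m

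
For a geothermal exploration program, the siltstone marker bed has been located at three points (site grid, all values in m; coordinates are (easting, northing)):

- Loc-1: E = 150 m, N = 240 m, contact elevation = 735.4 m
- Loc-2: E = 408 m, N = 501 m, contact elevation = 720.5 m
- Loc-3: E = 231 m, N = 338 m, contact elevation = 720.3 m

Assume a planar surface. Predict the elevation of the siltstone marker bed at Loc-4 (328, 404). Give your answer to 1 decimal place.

735.5 m

Two edge vectors: Loc-1→Loc-2 = (258, 261, -14.9), Loc-1→Loc-3 = (81, 98, -15.1).
Normal n = (Loc-1→Loc-2) × (Loc-1→Loc-3) = (-2480.9, 2688.9, 4143).
So ∂z/∂E = −n_x/n_z = 0.59882 and ∂z/∂N = −n_y/n_z = −0.64902.
Intercept c from Loc-1: 735.4 − 89.82 + 155.77 = 801.34.
At (328, 404): z = 196.4 − 262.2 + 801.34 = 735.5 m.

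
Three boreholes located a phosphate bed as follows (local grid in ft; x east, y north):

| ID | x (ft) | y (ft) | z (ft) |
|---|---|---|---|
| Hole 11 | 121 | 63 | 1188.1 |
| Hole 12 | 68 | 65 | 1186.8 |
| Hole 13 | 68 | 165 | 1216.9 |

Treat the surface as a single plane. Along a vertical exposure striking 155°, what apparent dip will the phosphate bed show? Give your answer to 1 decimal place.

14.4°

Two edge vectors: Hole 11→Hole 12 = (-53, 2, -1.3), Hole 11→Hole 13 = (-53, 102, 28.8).
Normal n = (Hole 11→Hole 12) × (Hole 11→Hole 13) = (190.2, 1595.3, -5300).
So ∂z/∂x = −n_x/n_z = 0.03589 and ∂z/∂y = −n_y/n_z = 0.30100.
Unit vector along 155° is (sin 155°, cos 155°) = (0.4226, -0.9063).
Slope in that direction = a·(0.4226) + b·(-0.9063) = −0.25763.
Apparent dip = arctan|0.25763| = 14.4° (true dip is 16.9°, so apparent ≤ true as expected).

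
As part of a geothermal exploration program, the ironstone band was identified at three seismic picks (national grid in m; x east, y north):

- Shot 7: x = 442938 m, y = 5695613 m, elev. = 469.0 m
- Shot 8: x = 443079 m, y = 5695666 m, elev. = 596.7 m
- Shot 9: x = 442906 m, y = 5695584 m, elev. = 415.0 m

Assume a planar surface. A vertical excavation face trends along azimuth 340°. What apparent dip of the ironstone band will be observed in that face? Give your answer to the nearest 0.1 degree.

51.7°

Two edge vectors: Shot 7→Shot 8 = (141, 53, 127.7), Shot 7→Shot 9 = (-32, -29, -54).
Normal n = (Shot 7→Shot 8) × (Shot 7→Shot 9) = (841.3, 3527.6, -2393).
So ∂z/∂x = −n_x/n_z = 0.35157 and ∂z/∂y = −n_y/n_z = 1.47413.
Unit vector along 340° is (sin 340°, cos 340°) = (-0.3420, 0.9397).
Slope in that direction = a·(-0.3420) + b·(0.9397) = 1.26499.
Apparent dip = arctan|1.26499| = 51.7° (true dip is 56.6°, so apparent ≤ true as expected).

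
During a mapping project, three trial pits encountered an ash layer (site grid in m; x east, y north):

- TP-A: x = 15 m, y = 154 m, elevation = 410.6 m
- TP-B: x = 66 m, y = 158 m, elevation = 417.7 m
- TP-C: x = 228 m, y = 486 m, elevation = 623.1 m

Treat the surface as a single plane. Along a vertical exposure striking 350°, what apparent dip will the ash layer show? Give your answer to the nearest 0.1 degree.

Two edge vectors: TP-A→TP-B = (51, 4, 7.1), TP-A→TP-C = (213, 332, 212.5).
Normal n = (TP-A→TP-B) × (TP-A→TP-C) = (-1507.2, -9325.2, 16080).
So ∂z/∂x = −n_x/n_z = 0.09373 and ∂z/∂y = −n_y/n_z = 0.57993.
Unit vector along 350° is (sin 350°, cos 350°) = (-0.1736, 0.9848).
Slope in that direction = a·(-0.1736) + b·(0.9848) = 0.55484.
Apparent dip = arctan|0.55484| = 29.0° (true dip is 30.4°, so apparent ≤ true as expected).

29.0°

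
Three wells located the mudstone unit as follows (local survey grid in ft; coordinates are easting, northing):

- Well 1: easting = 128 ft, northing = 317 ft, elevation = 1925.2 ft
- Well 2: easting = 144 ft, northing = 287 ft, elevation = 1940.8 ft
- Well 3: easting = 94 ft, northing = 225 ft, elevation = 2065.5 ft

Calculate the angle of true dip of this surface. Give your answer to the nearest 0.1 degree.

Let the plane be z = a·easting + b·northing + c.
Well 2−Well 1: 16a − 30b = 15.6;  Well 3−Well 1: −34a − 92b = 140.3.
Solving gives a = −1.11308, b = −1.11364.
Gradient magnitude |∇z| = √(a² + b²) = √(1.23895 + 1.24020) = 1.57453.
True dip = arctan(1.57453) = 57.6°, dipping toward NE (azimuth ≈ 045°).

57.6°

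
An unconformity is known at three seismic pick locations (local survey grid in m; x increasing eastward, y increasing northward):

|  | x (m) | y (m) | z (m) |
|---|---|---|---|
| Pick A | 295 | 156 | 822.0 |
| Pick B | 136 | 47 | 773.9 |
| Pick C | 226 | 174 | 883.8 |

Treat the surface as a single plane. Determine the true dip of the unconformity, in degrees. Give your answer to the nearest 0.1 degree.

54.2°

Two edge vectors: Pick A→Pick B = (-159, -109, -48.1), Pick A→Pick C = (-69, 18, 61.8).
Normal n = (Pick A→Pick B) × (Pick A→Pick C) = (-5870.4, 13145.1, -10383).
So ∂z/∂x = −n_x/n_z = −0.56539 and ∂z/∂y = −n_y/n_z = 1.26602.
Gradient magnitude |∇z| = √(a² + b²) = √(0.31966 + 1.60281) = 1.38653.
True dip = arctan(1.38653) = 54.2°, dipping toward SSE (azimuth ≈ 156°).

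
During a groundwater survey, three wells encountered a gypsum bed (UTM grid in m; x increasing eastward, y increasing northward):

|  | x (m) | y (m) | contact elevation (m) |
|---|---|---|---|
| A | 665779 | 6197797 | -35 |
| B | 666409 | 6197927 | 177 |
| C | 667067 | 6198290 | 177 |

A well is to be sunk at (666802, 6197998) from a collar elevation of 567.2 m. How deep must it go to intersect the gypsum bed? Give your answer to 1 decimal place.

248.1 m

Let the plane be z = a·x + b·y + c.
B−A: 630a + 130b = 212;  C−A: 1288a + 493b = 212.
Solving gives a = 0.537589941, b = −0.974474328.
Then c = -35 − a·665779 − b·6197797 = 5681642.97.
At (666802, 6197998): z_contact = 358466.05 − 6039789.93 + 5681642.97 = 319.09 m.
Depth below ground = 567.2 − 319.09 = 248.1 m.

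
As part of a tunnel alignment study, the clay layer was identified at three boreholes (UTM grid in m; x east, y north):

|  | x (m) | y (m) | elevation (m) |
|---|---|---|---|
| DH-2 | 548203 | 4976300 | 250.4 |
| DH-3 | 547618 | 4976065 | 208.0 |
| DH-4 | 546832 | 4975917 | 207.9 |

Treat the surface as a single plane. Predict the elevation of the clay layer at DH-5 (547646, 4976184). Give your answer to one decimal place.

246.6 m

Two edge vectors: DH-2→DH-3 = (-585, -235, -42.4), DH-2→DH-4 = (-1371, -383, -42.5).
Normal n = (DH-2→DH-3) × (DH-2→DH-4) = (-6251.7, 33267.9, -98130).
So ∂z/∂x = −n_x/n_z = −0.063708346 and ∂z/∂y = −n_y/n_z = 0.339018649.
Intercept c from DH-2: 250.4 + 34925.11 − 1687058.50 = −1651883.00.
At (547646, 4976184): z = −34889.6 + 1687019.2 − 1651883.00 = 246.6 m.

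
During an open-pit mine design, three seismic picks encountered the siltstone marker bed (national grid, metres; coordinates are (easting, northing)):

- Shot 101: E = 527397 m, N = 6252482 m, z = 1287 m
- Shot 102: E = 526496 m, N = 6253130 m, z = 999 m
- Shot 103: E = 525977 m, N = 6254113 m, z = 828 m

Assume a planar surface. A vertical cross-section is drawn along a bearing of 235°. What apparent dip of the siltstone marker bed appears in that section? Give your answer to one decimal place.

Two edge vectors: Shot 101→Shot 102 = (-901, 648, -288), Shot 101→Shot 103 = (-1420, 1631, -459).
Normal n = (Shot 101→Shot 102) × (Shot 101→Shot 103) = (172296, -4599, -549371).
So ∂z/∂E = −n_x/n_z = 0.31362 and ∂z/∂N = −n_y/n_z = −0.00837.
Unit vector along 235° is (sin 235°, cos 235°) = (-0.8192, -0.5736).
Slope in that direction = a·(-0.8192) + b·(-0.5736) = −0.25210.
Apparent dip = arctan|0.25210| = 14.1° (true dip is 17.4°, so apparent ≤ true as expected).

14.1°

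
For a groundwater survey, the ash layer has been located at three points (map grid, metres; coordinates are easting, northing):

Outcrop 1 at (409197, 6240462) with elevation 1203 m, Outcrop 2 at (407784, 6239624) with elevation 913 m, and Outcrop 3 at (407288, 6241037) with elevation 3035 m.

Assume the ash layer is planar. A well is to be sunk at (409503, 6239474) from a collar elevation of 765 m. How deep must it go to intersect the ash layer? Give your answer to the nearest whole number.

1023 m

Two edge vectors: Outcrop 1→Outcrop 2 = (-1413, -838, -290), Outcrop 1→Outcrop 3 = (-1909, 575, 1832).
Normal n = (Outcrop 1→Outcrop 2) × (Outcrop 1→Outcrop 3) = (-1368466, 3142226, -2412217).
So ∂z/∂easting = −n_x/n_z = −0.56730634 and ∂z/∂northing = −n_y/n_z = 1.30262990.
Intercept c from Outcrop 1: 1203 + 232140.05 − 8129012.42 = −7895669.37.
At (409503, 6239474): z_contact = −232313.6 + 8127725.4 − 7895669.37 = -257.6 m.
Depth below ground = 765 − (-257.6) = 1023 m.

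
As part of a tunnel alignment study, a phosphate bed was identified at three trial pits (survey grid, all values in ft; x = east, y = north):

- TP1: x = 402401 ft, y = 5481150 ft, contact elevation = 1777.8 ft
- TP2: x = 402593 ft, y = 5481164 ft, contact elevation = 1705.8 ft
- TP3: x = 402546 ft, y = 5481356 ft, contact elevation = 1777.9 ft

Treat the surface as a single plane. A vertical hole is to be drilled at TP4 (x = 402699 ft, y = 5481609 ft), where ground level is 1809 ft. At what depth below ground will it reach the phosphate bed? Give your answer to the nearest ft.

Let the plane be z = a·x + b·y + c.
TP2−TP1: 192a + 14b = −72;  TP3−TP1: 145a + 206b = 0.1.
Solving gives a = −0.39532541, b = 0.27874847.
Then c = 1777.8 − a·402401 − b·5481150 = −1367005.02.
At (402699, 5481609): z_contact = −159197.1 + 1527990.1 − 1367005.02 = 1787.9 ft.
Depth below ground = 1809 − 1787.9 = 21 ft.

21 ft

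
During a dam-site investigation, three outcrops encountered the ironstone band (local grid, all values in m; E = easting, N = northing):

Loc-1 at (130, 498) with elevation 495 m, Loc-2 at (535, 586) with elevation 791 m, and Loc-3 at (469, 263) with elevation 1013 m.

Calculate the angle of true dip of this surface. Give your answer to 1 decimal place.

51.8°

Two edge vectors: Loc-1→Loc-2 = (405, 88, 296), Loc-1→Loc-3 = (339, -235, 518).
Normal n = (Loc-1→Loc-2) × (Loc-1→Loc-3) = (115144, -109446, -125007).
So ∂z/∂E = −n_x/n_z = 0.92110 and ∂z/∂N = −n_y/n_z = −0.87552.
Gradient magnitude |∇z| = √(a² + b²) = √(0.84843 + 0.76653) = 1.27081.
True dip = arctan(1.27081) = 51.8°, dipping toward NW (azimuth ≈ 314°).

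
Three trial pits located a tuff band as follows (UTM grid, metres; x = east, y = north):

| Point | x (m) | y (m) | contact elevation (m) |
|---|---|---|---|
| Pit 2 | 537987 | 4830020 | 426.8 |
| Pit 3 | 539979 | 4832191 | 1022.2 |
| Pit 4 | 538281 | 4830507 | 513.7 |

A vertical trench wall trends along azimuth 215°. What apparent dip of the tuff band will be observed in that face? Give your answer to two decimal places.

Two edge vectors: Pit 2→Pit 3 = (1992, 2171, 595.4), Pit 2→Pit 4 = (294, 487, 86.9).
Normal n = (Pit 2→Pit 3) × (Pit 2→Pit 4) = (-101299.9, 1942.8, 331830).
So ∂z/∂x = −n_x/n_z = 0.30528 and ∂z/∂y = −n_y/n_z = −0.00585.
Unit vector along 215° is (sin 215°, cos 215°) = (-0.5736, -0.8192).
Slope in that direction = a·(-0.5736) + b·(-0.8192) = −0.17030.
Apparent dip = arctan|0.17030| = 9.66° (true dip is 17.0°, so apparent ≤ true as expected).

9.66°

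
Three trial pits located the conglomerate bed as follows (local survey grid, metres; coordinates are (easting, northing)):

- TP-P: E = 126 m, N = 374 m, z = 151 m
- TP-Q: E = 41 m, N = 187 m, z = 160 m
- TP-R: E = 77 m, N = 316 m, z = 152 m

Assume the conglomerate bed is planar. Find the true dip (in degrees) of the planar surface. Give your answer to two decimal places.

Two edge vectors: TP-P→TP-Q = (-85, -187, 9), TP-P→TP-R = (-49, -58, 1).
Normal n = (TP-P→TP-Q) × (TP-P→TP-R) = (335, -356, -4233).
So ∂z/∂E = −n_x/n_z = 0.07914 and ∂z/∂N = −n_y/n_z = −0.08410.
Gradient magnitude |∇z| = √(a² + b²) = √(0.00626 + 0.00707) = 0.11548.
True dip = arctan(0.11548) = 6.59°, dipping toward NW (azimuth ≈ 317°).

6.59°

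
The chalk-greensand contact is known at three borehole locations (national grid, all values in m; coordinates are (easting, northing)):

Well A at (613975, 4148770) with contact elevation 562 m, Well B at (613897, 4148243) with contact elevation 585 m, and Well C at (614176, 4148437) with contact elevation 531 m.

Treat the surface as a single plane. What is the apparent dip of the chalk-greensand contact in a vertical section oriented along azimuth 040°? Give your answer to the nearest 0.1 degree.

7.4°

Let the plane be z = a·E + b·N + c.
Well B−Well A: −78a − 527b = 23;  Well C−Well A: 201a − 333b = −31.
Solving gives a = −0.18192, b = −0.01672.
Unit vector along 040° is (sin 40°, cos 40°) = (0.6428, 0.7660).
Slope in that direction = a·(0.6428) + b·(0.7660) = −0.12974.
Apparent dip = arctan|0.12974| = 7.4° (true dip is 10.4°, so apparent ≤ true as expected).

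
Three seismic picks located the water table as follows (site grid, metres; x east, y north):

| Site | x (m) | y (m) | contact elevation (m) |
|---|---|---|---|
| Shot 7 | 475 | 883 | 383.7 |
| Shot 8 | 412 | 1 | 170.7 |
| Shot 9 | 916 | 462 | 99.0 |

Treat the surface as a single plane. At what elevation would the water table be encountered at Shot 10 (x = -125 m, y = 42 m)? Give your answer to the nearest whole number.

Let the plane be z = a·x + b·y + c.
Shot 8−Shot 7: −63a − 882b = −213;  Shot 9−Shot 7: 441a − 421b = −284.7.
Solving gives a = −0.38854, b = 0.26925.
Then c = 383.7 − a·475 − b·883 = 330.51.
At (-125, 42): z = 48.6 + 11.3 + 330.51 = 390.4 m.

390 m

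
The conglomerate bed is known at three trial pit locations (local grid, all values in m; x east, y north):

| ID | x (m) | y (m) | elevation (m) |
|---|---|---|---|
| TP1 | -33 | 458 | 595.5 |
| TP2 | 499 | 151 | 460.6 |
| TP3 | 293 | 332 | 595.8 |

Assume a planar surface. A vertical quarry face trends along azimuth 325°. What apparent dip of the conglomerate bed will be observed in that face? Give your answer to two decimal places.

38.57°

Let the plane be z = a·x + b·y + c.
TP2−TP1: 532a − 307b = −134.9;  TP3−TP1: 326a − 126b = 0.3.
Solving gives a = 0.51708, b = 1.33546.
Unit vector along 325° is (sin 325°, cos 325°) = (-0.5736, 0.8192).
Slope in that direction = a·(-0.5736) + b·(0.8192) = 0.79736.
Apparent dip = arctan|0.79736| = 38.57° (true dip is 55.1°, so apparent ≤ true as expected).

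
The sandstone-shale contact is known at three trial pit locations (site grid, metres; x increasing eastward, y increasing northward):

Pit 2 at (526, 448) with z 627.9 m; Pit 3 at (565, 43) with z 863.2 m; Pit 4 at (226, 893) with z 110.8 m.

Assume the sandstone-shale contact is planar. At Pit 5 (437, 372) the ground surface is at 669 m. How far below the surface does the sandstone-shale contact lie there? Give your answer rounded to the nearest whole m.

94 m

Two edge vectors: Pit 2→Pit 3 = (39, -405, 235.3), Pit 2→Pit 4 = (-300, 445, -517.1).
Normal n = (Pit 2→Pit 3) × (Pit 2→Pit 4) = (104717, -50423.1, -104145).
So ∂z/∂x = −n_x/n_z = 1.00549 and ∂z/∂y = −n_y/n_z = −0.48416.
Intercept c from Pit 2: 627.9 − 528.89 + 216.90 = 315.92.
At (437, 372): z_contact = 439.4 − 180.1 + 315.92 = 575.2 m.
Depth below ground = 669 − 575.2 = 94 m.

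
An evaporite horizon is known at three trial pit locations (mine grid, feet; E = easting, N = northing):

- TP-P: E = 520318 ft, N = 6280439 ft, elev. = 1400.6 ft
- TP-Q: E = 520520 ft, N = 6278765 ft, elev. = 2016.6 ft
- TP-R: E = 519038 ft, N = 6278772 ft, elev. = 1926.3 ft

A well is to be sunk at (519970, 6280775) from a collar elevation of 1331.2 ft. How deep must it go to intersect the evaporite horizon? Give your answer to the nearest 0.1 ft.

72.5 ft

Two edge vectors: TP-P→TP-Q = (202, -1674, 616), TP-P→TP-R = (-1280, -1667, 525.7).
Normal n = (TP-P→TP-Q) × (TP-P→TP-R) = (146850.2, -894671.4, -2479454).
So ∂z/∂E = −n_x/n_z = 0.059226830 and ∂z/∂N = −n_y/n_z = −0.360834038.
Intercept c from TP-P: 1400.6 − 30816.79 + 2266196.17 = 2236779.98.
At (519970, 6280775): z_contact = 30796.17 − 2266317.41 + 2236779.98 = 1258.75 ft.
Depth below ground = 1331.2 − 1258.75 = 72.5 ft.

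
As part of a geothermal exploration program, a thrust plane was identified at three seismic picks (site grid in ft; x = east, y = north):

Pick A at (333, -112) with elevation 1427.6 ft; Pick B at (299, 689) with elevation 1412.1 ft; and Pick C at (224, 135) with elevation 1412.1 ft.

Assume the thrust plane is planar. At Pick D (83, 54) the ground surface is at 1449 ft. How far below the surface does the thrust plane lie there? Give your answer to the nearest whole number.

51 ft

Let the plane be z = a·x + b·y + c.
Pick B−Pick A: −34a + 801b = −15.5;  Pick C−Pick A: −109a + 247b = −15.5.
Solving gives a = 0.10882, b = −0.01473.
Then c = 1427.6 − a·333 − b·-112 = 1389.71.
At (83, 54): z_contact = 9.0 − 0.8 + 1389.71 = 1397.9 ft.
Depth below ground = 1449 − 1397.9 = 51 ft.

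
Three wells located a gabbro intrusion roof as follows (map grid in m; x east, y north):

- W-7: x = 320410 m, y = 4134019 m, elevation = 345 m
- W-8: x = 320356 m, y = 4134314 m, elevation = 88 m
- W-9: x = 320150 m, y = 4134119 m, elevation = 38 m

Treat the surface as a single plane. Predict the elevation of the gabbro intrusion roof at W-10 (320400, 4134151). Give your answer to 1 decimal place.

Two edge vectors: W-7→W-8 = (-54, 295, -257), W-7→W-9 = (-260, 100, -307).
Normal n = (W-7→W-8) × (W-7→W-9) = (-64865, 50242, 71300).
So ∂z/∂x = −n_x/n_z = 0.909747546 and ∂z/∂y = −n_y/n_z = −0.704656381.
Intercept c from W-7: 345 − 291492.21 + 2913062.87 = 2621915.66.
At (320400, 4134151): z = 291483.1 − 2913155.9 + 2621915.66 = 242.9 m.

242.9 m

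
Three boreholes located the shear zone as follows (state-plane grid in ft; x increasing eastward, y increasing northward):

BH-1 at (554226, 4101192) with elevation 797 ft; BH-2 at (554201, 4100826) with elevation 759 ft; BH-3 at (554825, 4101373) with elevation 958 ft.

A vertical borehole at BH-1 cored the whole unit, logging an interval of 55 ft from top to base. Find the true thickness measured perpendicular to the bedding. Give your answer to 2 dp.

53.26 ft

Let the plane be z = a·x + b·y + c.
BH-2−BH-1: −25a − 366b = −38;  BH-3−BH-1: 599a + 181b = 161.
Solving gives a = 0.24241, b = 0.08727.
|∇z| = √(a²+b²) = 0.25764, so dip δ = arctan(0.25764) = 14.45°.
True thickness = vertical thickness × cos δ = 55 × cos 14.45° = 53.26 ft.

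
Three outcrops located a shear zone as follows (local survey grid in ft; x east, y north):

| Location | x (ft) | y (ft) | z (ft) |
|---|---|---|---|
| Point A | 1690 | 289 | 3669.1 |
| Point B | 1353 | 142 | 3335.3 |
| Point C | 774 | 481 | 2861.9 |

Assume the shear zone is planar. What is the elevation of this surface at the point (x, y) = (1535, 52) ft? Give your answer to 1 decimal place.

3486.9 ft

Two edge vectors: Point A→Point B = (-337, -147, -333.8), Point A→Point C = (-916, 192, -807.2).
Normal n = (Point A→Point B) × (Point A→Point C) = (182748, 33734.4, -199356).
So ∂z/∂x = −n_x/n_z = 0.916692 and ∂z/∂y = −n_y/n_z = 0.169217.
Intercept c from Point A: 3669.1 − 1549.21 − 48.90 = 2070.99.
At (1535, 52): z = 1407.1 + 8.8 + 2070.99 = 3486.9 ft.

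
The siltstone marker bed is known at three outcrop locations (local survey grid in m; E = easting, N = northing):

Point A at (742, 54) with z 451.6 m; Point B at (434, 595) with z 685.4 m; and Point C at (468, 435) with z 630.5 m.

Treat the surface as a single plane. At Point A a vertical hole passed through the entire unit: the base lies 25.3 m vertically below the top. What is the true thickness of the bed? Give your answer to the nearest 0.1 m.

Two edge vectors: Point A→Point B = (-308, 541, 233.8), Point A→Point C = (-274, 381, 178.9).
Normal n = (Point A→Point B) × (Point A→Point C) = (7707.1, -8960, 30886).
So ∂z/∂E = −n_x/n_z = −0.24953 and ∂z/∂N = −n_y/n_z = 0.29010.
|∇z| = √(a²+b²) = 0.38265, so dip δ = arctan(0.38265) = 20.94°.
True thickness = vertical thickness × cos δ = 25.3 × cos 20.94° = 23.6 m.

23.6 m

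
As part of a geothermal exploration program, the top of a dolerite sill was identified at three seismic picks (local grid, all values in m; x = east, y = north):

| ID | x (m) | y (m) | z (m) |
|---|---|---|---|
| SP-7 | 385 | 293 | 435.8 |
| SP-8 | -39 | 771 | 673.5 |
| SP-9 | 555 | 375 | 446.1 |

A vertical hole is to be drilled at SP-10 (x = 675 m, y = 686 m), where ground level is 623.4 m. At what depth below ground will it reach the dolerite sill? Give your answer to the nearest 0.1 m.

Let the plane be z = a·x + b·y + c.
SP-8−SP-7: −424a + 478b = 237.7;  SP-9−SP-7: 170a + 82b = 10.3.
Solving gives a = −0.12556, b = 0.38591.
Then c = 435.8 − a·385 − b·293 = 371.07.
At (675, 686): z_contact = −84.75 + 264.73 + 371.07 = 551.05 m.
Depth below ground = 623.4 − 551.05 = 72.3 m.

72.3 m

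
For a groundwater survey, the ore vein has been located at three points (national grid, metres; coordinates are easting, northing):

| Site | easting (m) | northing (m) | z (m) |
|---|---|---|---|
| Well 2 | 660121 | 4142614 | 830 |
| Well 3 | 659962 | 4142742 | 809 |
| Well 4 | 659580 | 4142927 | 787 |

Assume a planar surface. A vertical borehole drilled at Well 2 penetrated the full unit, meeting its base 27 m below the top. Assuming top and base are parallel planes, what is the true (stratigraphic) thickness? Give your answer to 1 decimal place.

26.3 m

Let the plane be z = a·easting + b·northing + c.
Well 3−Well 2: −159a + 128b = −21;  Well 4−Well 2: −541a + 313b = −43.
Solving gives a = −0.05487, b = −0.23223.
|∇z| = √(a²+b²) = 0.23862, so dip δ = arctan(0.23862) = 13.42°.
True thickness = vertical thickness × cos δ = 27 × cos 13.42° = 26.3 m.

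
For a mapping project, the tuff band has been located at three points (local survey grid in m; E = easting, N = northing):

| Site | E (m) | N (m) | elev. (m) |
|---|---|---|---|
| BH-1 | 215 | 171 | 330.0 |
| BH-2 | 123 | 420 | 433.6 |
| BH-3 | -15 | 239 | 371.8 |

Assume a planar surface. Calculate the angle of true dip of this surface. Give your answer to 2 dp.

Two edge vectors: BH-1→BH-2 = (-92, 249, 103.6), BH-1→BH-3 = (-230, 68, 41.8).
Normal n = (BH-1→BH-2) × (BH-1→BH-3) = (3363.4, -19982.4, 51014).
So ∂z/∂E = −n_x/n_z = −0.06593 and ∂z/∂N = −n_y/n_z = 0.39170.
Gradient magnitude |∇z| = √(a² + b²) = √(0.00435 + 0.15343) = 0.39721.
True dip = arctan(0.39721) = 21.66°, dipping toward S (azimuth ≈ 170°).

21.66°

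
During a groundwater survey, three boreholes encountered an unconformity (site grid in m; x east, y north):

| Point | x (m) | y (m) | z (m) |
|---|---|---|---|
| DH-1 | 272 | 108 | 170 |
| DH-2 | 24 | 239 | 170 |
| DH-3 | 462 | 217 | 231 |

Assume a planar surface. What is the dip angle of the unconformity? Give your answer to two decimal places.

18.24°

Let the plane be z = a·x + b·y + c.
DH-2−DH-1: −248a + 131b = 0;  DH-3−DH-1: 190a + 109b = 61.
Solving gives a = 0.15390, b = 0.29136.
Gradient magnitude |∇z| = √(a² + b²) = √(0.02369 + 0.08489) = 0.32951.
True dip = arctan(0.32951) = 18.24°, dipping toward SSW (azimuth ≈ 208°).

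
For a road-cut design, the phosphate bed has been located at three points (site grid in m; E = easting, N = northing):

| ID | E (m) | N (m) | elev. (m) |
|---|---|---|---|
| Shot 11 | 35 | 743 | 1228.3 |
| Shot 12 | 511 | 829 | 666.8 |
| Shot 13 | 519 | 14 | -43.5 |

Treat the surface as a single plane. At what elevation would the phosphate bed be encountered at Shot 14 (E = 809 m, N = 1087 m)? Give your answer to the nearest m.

491 m

Two edge vectors: Shot 11→Shot 12 = (476, 86, -561.5), Shot 11→Shot 13 = (484, -729, -1271.8).
Normal n = (Shot 11→Shot 12) × (Shot 11→Shot 13) = (-518708.3, 333610.8, -388628).
So ∂z/∂E = −n_x/n_z = −1.33472 and ∂z/∂N = −n_y/n_z = 0.85843.
Intercept c from Shot 11: 1228.3 + 46.72 − 637.82 = 637.20.
At (809, 1087): z = −1079.8 + 933.1 + 637.20 = 490.5 m.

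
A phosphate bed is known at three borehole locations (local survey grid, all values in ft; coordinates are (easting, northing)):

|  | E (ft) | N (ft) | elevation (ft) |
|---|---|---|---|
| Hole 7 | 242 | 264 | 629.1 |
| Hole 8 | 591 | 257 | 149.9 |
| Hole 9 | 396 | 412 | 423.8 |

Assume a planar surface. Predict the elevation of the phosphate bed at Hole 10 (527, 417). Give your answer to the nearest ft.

244 ft

Let the plane be z = a·E + b·N + c.
Hole 8−Hole 7: 349a − 7b = −479.2;  Hole 9−Hole 7: 154a + 148b = −205.3.
Solving gives a = −1.37225, b = 0.04072.
Then c = 629.1 − a·242 − b·264 = 950.43.
At (527, 417): z = −723.2 + 17.0 + 950.43 = 244.2 ft.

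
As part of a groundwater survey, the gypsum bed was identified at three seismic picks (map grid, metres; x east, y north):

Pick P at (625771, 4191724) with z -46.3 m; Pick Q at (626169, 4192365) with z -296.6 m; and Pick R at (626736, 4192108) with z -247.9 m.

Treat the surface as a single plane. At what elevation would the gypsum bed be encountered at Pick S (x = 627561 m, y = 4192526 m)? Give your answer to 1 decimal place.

-451.3 m

Let the plane be z = a·x + b·y + c.
Pick Q−Pick P: 398a + 641b = −250.3;  Pick R−Pick P: 965a + 384b = −201.6.
Solving gives a = −0.071093094, b = −0.346341573.
Then c = -46.3 − a·625771 − b·4191724 = 1496209.98.
At (627561, 4192526): z = −44615.3 − 1452046.1 + 1496209.98 = -451.3 m.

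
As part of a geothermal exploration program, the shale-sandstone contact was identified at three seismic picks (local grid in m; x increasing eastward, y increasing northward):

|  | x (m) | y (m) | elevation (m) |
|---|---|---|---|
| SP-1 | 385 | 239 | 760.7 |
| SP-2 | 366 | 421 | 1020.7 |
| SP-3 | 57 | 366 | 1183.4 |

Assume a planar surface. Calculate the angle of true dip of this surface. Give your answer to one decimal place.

Let the plane be z = a·x + b·y + c.
SP-2−SP-1: −19a + 182b = 260;  SP-3−SP-1: −328a + 127b = 422.7.
Solving gives a = −0.76657, b = 1.34854.
Gradient magnitude |∇z| = √(a² + b²) = √(0.58763 + 1.81857) = 1.55119.
True dip = arctan(1.55119) = 57.2°, dipping toward SSE (azimuth ≈ 150°).

57.2°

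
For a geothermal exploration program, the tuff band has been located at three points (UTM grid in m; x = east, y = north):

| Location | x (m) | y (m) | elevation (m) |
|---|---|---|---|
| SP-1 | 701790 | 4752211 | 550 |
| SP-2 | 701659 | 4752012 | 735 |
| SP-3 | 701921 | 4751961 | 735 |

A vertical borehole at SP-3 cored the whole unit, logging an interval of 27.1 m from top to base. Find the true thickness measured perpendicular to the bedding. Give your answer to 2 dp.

20.76 m

Let the plane be z = a·x + b·y + c.
SP-2−SP-1: −131a − 199b = 185;  SP-3−SP-1: 131a − 250b = 185.
Solving gives a = −0.16041, b = −0.82405.
|∇z| = √(a²+b²) = 0.83952, so dip δ = arctan(0.83952) = 40.01°.
True thickness = vertical thickness × cos δ = 27.1 × cos 40.01° = 20.76 m.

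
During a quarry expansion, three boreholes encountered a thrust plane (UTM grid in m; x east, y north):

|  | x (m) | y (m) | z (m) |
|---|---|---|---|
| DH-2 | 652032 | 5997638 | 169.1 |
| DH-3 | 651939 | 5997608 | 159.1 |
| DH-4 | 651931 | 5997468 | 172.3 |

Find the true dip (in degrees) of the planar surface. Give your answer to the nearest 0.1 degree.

9.9°

Two edge vectors: DH-2→DH-3 = (-93, -30, -10), DH-2→DH-4 = (-101, -170, 3.2).
Normal n = (DH-2→DH-3) × (DH-2→DH-4) = (-1796, 1307.6, 12780).
So ∂z/∂x = −n_x/n_z = 0.14053 and ∂z/∂y = −n_y/n_z = −0.10232.
Gradient magnitude |∇z| = √(a² + b²) = √(0.01975 + 0.01047) = 0.17383.
True dip = arctan(0.17383) = 9.9°, dipping toward NW (azimuth ≈ 306°).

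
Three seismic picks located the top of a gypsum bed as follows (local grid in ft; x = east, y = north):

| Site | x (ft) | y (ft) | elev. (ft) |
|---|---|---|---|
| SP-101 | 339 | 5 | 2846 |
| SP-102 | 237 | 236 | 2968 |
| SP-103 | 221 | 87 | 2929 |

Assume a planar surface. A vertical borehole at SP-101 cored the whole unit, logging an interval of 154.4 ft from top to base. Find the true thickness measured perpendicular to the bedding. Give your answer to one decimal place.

Two edge vectors: SP-101→SP-102 = (-102, 231, 122), SP-101→SP-103 = (-118, 82, 83).
Normal n = (SP-101→SP-102) × (SP-101→SP-103) = (9169, -5930, 18894).
So ∂z/∂x = −n_x/n_z = −0.48529 and ∂z/∂y = −n_y/n_z = 0.31386.
|∇z| = √(a²+b²) = 0.57793, so dip δ = arctan(0.57793) = 30.03°.
True thickness = vertical thickness × cos δ = 154.4 × cos 30.03° = 133.7 ft.

133.7 ft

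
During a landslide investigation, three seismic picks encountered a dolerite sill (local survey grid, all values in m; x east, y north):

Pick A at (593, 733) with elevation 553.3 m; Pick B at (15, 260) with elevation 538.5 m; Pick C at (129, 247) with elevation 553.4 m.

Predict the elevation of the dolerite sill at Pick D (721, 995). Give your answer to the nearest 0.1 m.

Two edge vectors: Pick A→Pick B = (-578, -473, -14.8), Pick A→Pick C = (-464, -486, 0.1).
Normal n = (Pick A→Pick B) × (Pick A→Pick C) = (-7240.1, 6925, 61436).
So ∂z/∂x = −n_x/n_z = 0.11785 and ∂z/∂y = −n_y/n_z = −0.11272.
Intercept c from Pick A: 553.3 − 69.88 + 82.62 = 566.04.
At (721, 995): z = 85.0 − 112.2 + 566.04 = 538.9 m.

538.9 m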